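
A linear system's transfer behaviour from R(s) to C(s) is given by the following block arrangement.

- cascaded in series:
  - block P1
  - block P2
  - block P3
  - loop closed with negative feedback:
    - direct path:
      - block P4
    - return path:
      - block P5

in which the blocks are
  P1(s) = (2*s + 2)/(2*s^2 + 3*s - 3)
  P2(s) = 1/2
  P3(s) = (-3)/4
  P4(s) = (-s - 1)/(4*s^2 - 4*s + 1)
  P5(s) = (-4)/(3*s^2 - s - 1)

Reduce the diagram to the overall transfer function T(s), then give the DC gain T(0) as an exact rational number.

Answer: 1/12

Working:
(1) apply the feedback formula to P4, P5 = (-3*s^3 - 2*s^2 + 2*s + 1)/(12*s^4 - 16*s^3 + 3*s^2 + 7*s + 3)
(2) combine P1, P2, P3, [P4/(1+P4*P5)] in series = (9*s^4 + 15*s^3 - 9*s - 3)/(96*s^6 + 16*s^5 - 312*s^4 + 284*s^3 + 72*s^2 - 48*s - 36)
That last expression is T(s); at s = 0 only the constant terms survive, so T(0) = -3/(-36) = 1/12.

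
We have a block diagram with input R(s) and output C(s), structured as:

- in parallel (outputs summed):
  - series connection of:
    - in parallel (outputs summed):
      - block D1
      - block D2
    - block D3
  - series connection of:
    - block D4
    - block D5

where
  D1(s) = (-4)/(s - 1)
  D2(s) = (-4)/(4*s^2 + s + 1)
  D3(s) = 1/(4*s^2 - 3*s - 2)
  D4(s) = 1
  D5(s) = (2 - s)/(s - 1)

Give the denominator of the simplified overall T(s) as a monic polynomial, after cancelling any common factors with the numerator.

1. combine D1, D2 in parallel -> (-16*s^2 - 8*s)/(4*s^3 - 3*s^2 - 1)
2. reduce the series chain (D1+D2), D3 -> (-16*s^2 - 8*s)/(16*s^5 - 24*s^4 + s^3 + 2*s^2 + 3*s + 2)
3. multiply D4, D5 (series) -> (2 - s)/(s - 1)
4. sum the parallel branches ((D1+D2)*D3), (D4*D5) -> (-16*s^5 + 40*s^4 - 9*s^3 - 25*s^2 - 16*s - 4)/(16*s^5 - 24*s^4 + s^3 + 2*s^2 + 3*s + 2)
That last expression is T(s), already simplified. Scaling its denominator by 1/16 (the reciprocal of the leading coefficient) yields the monic denominator.

Therefore the answer is s^5 - 3*s^4/2 + s^3/16 + s^2/8 + 3*s/16 + 1/8.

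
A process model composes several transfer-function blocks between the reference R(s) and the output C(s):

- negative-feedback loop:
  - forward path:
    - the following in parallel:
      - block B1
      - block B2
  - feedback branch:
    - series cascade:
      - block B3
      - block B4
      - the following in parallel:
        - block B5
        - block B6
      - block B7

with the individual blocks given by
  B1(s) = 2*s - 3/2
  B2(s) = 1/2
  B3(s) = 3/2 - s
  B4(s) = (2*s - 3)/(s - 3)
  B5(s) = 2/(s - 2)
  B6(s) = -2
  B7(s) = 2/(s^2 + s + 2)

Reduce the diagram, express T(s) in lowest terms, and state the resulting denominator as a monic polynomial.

Step 1. combine B1, B2 in parallel gives 2*s - 1
Step 2. add B5, B6 (parallel) gives (6 - 2*s)/(s - 2)
Step 3. reduce the series chain B3, B4, (B5+B6), B7 gives (8*s^2 - 24*s + 18)/(s^3 - s^2 - 4)
Step 4. collapse the loop ((B1+B2) forward, (B3*B4*(B5+B6)*B7) return) gives (2*s^4 - 3*s^3 + s^2 - 8*s + 4)/(17*s^3 - 57*s^2 + 60*s - 22)
That last expression is T(s), already simplified. Scaling its denominator by 1/17 (the reciprocal of the leading coefficient) yields the monic denominator.

Hence the answer: s^3 - 57*s^2/17 + 60*s/17 - 22/17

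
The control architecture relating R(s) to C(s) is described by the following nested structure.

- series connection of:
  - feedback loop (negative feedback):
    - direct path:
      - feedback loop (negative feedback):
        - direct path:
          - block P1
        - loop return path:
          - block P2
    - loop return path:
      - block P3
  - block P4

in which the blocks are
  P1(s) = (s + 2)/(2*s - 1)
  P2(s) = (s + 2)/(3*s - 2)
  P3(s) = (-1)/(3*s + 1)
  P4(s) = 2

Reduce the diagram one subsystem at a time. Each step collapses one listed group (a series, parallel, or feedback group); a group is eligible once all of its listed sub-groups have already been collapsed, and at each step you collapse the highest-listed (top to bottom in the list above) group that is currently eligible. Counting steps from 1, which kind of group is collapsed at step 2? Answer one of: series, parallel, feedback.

The answer is feedback.

Reasoning:
Step 1. reduce the feedback loop with forward P1 and return P2
Step 2. apply the feedback formula to [P1/(1+P1*P2)], P3
Step 3. multiply [[P1/(1+P1*P2)]/(1+[P1/(1+P1*P2)]*P3)], P4 (series)
Step 2 collapses a feedback group.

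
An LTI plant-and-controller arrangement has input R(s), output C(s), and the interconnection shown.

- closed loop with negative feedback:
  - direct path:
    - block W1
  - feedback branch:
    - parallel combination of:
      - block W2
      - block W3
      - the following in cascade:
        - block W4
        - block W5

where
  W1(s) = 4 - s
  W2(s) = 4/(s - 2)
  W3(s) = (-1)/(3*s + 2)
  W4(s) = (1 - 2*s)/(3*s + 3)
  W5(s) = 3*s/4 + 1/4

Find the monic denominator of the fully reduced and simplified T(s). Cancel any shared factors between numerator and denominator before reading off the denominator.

Reducing step by step:

1. multiply W4, W5 (series) = (-6*s^2 + s + 1)/(12*s + 12)
2. add W2, W3, (W4*W5) (parallel) = (-18*s^4 + 27*s^3 + 155*s^2 + 244*s + 116)/(36*s^3 - 12*s^2 - 96*s - 48)
3. reduce the feedback loop with forward W1 and return (W2+W3+(W4*W5)) = (-36*s^4 + 156*s^3 + 48*s^2 - 336*s - 192)/(18*s^5 - 99*s^4 - 11*s^3 + 364*s^2 + 764*s + 416)
T(s) is the step-3 result (common factors already cancelled). Leading coefficient of the denominator: 18. Divide through by 18 for the monic polynomial.

Answer: s^5 - 11*s^4/2 - 11*s^3/18 + 182*s^2/9 + 382*s/9 + 208/9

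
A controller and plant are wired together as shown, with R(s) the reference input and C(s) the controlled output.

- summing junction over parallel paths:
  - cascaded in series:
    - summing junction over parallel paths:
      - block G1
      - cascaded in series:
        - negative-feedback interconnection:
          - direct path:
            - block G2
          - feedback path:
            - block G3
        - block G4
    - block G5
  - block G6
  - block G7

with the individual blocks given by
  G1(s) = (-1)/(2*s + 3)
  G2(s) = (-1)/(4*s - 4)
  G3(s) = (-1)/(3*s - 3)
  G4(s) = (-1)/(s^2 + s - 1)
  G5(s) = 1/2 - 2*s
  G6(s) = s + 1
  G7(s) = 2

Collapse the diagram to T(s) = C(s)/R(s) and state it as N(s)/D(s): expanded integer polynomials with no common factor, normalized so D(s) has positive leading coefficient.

Step 1: reduce the feedback loop with forward G2 and return G3, giving (3 - 3*s)/(12*s^2 - 24*s + 13)
Step 2: combine [G2/(1+G2*G3)], G4 in series, giving (3*s - 3)/(12*s^4 - 12*s^3 - 23*s^2 + 37*s - 13)
Step 3: reduce the parallel group G1, ([G2/(1+G2*G3)]*G4), giving (-12*s^4 + 12*s^3 + 29*s^2 - 34*s + 4)/(24*s^5 + 12*s^4 - 82*s^3 + 5*s^2 + 85*s - 39)
Step 4: multiply (G1+([G2/(1+G2*G3)]*G4)), G5 (series), giving (48*s^5 - 60*s^4 - 104*s^3 + 165*s^2 - 50*s + 4)/(48*s^5 + 24*s^4 - 164*s^3 + 10*s^2 + 170*s - 78)
Step 5: combine ((G1+([G2/(1+G2*G3)]*G4))*G5), G6, G7 in parallel, which is the overall transfer function T(s) = C(s)/R(s) in lowest terms

Answer: (48*s^6 + 216*s^5 - 152*s^4 - 586*s^3 + 365*s^2 + 382*s - 230)/(48*s^5 + 24*s^4 - 164*s^3 + 10*s^2 + 170*s - 78)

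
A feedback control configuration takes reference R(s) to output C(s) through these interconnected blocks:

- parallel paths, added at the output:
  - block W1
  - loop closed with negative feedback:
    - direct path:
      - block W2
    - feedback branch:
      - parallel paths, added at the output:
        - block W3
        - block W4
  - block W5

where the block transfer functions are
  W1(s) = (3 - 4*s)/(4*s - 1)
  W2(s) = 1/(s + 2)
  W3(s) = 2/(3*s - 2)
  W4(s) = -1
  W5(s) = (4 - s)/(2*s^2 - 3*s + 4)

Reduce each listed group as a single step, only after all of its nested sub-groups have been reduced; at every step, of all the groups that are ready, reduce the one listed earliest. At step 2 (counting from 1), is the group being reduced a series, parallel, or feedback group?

Step 1: combine W3, W4 in parallel
Step 2: reduce the feedback loop with forward W2 and return (W3+W4)
Step 3: combine W1, [W2/(1+W2*(W3+W4))], W5 in parallel
Step 2: feedback.

Hence the answer: feedback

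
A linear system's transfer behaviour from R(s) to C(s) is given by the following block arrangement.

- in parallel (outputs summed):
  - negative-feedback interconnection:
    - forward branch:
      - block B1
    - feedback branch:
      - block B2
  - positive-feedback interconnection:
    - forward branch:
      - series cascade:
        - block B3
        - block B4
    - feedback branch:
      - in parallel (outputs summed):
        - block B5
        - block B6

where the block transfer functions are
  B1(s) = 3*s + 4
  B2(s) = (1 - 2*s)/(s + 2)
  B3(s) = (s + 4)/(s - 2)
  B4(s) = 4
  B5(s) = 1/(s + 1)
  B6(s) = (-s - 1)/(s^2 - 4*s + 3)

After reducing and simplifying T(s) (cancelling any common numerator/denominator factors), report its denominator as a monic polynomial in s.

1. collapse the loop (B1 forward, B2 return) gives (-3*s^2 - 10*s - 8)/(6*s^2 + 4*s - 6)
2. combine B3, B4 in series gives (4*s + 16)/(s - 2)
3. reduce the parallel group B5, B6 gives (2 - 6*s)/(s^3 - 3*s^2 - s + 3)
4. apply the feedback formula to (B3*B4), (B5+B6) gives (4*s^4 + 4*s^3 - 52*s^2 - 4*s + 48)/(s^4 - 5*s^3 + 29*s^2 + 93*s - 38)
5. parallel reduction of [B1/(1+B1*B2)], [(B3*B4)/(1-(B3*B4)*(B5+B6))] gives (21*s^6 + 45*s^5 - 365*s^4 - 785*s^3 - 464*s^2 - 148*s + 16)/(6*s^6 - 26*s^5 + 148*s^4 + 704*s^3 - 30*s^2 - 710*s + 228)
That last expression is T(s), already simplified. Scaling its denominator by 1/6 (the reciprocal of the leading coefficient) yields the monic denominator.

Hence the answer: s^6 - 13*s^5/3 + 74*s^4/3 + 352*s^3/3 - 5*s^2 - 355*s/3 + 38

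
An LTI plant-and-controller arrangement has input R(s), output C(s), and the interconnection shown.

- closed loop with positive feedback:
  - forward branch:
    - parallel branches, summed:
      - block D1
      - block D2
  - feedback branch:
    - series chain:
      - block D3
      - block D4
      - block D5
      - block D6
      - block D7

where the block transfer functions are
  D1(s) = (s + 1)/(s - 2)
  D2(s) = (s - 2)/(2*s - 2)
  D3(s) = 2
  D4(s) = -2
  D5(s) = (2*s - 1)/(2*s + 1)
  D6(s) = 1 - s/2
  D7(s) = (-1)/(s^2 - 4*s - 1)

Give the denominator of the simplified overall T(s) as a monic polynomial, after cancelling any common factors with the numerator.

1. parallel reduction of D1, D2 -> (3*s^2 - 4*s + 2)/(2*s^2 - 6*s + 4)
2. combine D3, D4, D5, D6, D7 in series -> (-4*s^2 + 10*s - 4)/(2*s^3 - 7*s^2 - 6*s - 1)
3. collapse the loop ((D1+D2) forward, (D3*D4*D5*D6*D7) return) -> (6*s^5 - 29*s^4 + 14*s^3 + 7*s^2 - 8*s - 2)/(4*s^5 - 14*s^4 - 8*s^3 + 66*s^2 - 54*s + 4)
T(s) is the step-3 result (common factors already cancelled). Leading coefficient of the denominator: 4. Divide through by 4 for the monic polynomial.

Hence the answer: s^5 - 7*s^4/2 - 2*s^3 + 33*s^2/2 - 27*s/2 + 1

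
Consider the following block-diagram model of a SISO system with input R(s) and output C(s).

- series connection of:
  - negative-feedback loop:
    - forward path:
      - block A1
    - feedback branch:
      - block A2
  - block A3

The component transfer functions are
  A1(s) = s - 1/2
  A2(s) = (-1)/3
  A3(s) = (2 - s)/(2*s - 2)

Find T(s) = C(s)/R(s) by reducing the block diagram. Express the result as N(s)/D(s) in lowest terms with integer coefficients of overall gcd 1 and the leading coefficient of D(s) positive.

The answer is (6*s^2 - 15*s + 6)/(4*s^2 - 18*s + 14).

Reasoning:
[1] apply the feedback formula to A1, A2: (3 - 6*s)/(2*s - 7)
[2] combine [A1/(1+A1*A2)], A3 in series, giving the overall T(s)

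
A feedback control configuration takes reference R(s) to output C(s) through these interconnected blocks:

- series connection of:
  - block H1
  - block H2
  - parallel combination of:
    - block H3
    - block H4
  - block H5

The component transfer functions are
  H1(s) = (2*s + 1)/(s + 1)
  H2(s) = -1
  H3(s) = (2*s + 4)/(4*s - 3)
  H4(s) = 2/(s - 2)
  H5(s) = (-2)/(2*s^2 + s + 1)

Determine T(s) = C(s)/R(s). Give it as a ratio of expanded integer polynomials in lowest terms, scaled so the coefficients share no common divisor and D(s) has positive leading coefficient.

Answer: (8*s^3 + 36*s^2 - 40*s - 28)/(8*s^5 - 10*s^4 - 13*s^3 + s + 6)

Working:
1. sum the parallel branches H3, H4; result (2*s^2 + 8*s - 14)/(4*s^2 - 11*s + 6)
2. multiply H1, H2, (H3+H4), H5 (series) - this is the overall T(s), already in the required normalized form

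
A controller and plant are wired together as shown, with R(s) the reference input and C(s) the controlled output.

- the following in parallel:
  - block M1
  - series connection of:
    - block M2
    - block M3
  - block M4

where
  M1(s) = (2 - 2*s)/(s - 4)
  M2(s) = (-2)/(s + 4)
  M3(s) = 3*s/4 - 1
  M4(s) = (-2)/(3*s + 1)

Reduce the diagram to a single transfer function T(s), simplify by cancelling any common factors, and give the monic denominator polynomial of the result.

[1] series reduction of M2, M3, giving (4 - 3*s)/(2*s + 8)
[2] add M1, (M2*M3), M4 (parallel), giving (-21*s^3 + s^2 + 4*s + 64)/(6*s^3 + 2*s^2 - 96*s - 32)
The result of step 2 is T(s) in lowest terms. Its denominator has leading coefficient 6; dividing the denominator through by 6 makes it monic.

Therefore the answer is s^3 + s^2/3 - 16*s - 16/3.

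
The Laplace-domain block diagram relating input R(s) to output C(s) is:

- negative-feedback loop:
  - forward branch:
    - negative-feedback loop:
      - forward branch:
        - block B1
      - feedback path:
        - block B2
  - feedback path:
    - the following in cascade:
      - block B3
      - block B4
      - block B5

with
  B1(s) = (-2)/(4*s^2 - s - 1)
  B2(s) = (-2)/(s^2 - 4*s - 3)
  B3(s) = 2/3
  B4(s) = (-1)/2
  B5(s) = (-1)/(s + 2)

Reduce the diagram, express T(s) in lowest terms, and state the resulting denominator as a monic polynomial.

Step 1. reduce the feedback loop with forward B1 and return B2 = (-2*s^2 + 8*s + 6)/(4*s^4 - 17*s^3 - 9*s^2 + 7*s + 7)
Step 2. series reduction of B3, B4, B5 = 1/(3*s + 6)
Step 3. feedback reduction of [B1/(1+B1*B2)], (B3*B4*B5) = (-6*s^3 + 12*s^2 + 66*s + 36)/(12*s^5 - 27*s^4 - 129*s^3 - 35*s^2 + 71*s + 48)
T(s) is the step-3 result (common factors already cancelled). Leading coefficient of the denominator: 12. Divide through by 12 for the monic polynomial.

Final answer: s^5 - 9*s^4/4 - 43*s^3/4 - 35*s^2/12 + 71*s/12 + 4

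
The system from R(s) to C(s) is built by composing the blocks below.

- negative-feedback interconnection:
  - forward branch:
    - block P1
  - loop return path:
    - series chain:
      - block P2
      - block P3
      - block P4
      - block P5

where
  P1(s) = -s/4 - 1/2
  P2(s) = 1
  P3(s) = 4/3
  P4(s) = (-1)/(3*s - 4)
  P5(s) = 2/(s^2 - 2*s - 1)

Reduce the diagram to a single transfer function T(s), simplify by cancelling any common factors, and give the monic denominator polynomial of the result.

Reducing step by step:

Step 1 - combine P2, P3, P4, P5 in series, giving (-8)/(9*s^3 - 30*s^2 + 15*s + 12)
Step 2 - collapse the loop (P1 forward, (P2*P3*P4*P5) return), giving (-9*s^4 + 12*s^3 + 45*s^2 - 42*s - 24)/(36*s^3 - 120*s^2 + 68*s + 64)
The result of step 2 is T(s) in lowest terms. Its denominator has leading coefficient 36; dividing the denominator through by 36 makes it monic.

Answer: s^3 - 10*s^2/3 + 17*s/9 + 16/9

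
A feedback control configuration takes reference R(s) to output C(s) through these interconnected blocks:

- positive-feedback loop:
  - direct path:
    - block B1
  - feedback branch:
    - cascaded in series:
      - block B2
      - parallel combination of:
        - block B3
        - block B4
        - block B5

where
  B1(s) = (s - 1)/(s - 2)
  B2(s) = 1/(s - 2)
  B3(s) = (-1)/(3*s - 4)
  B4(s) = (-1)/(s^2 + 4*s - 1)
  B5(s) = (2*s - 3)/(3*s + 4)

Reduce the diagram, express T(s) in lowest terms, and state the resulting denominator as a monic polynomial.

Step 1 - add B3, B4, B5 (parallel) gives (6*s^4 + 4*s^3 - 87*s^2 + 52*s + 8)/(9*s^4 + 36*s^3 - 25*s^2 - 64*s + 16)
Step 2 - cascade B2, (B3+B4+B5) gives (6*s^4 + 4*s^3 - 87*s^2 + 52*s + 8)/(9*s^5 + 18*s^4 - 97*s^3 - 14*s^2 + 144*s - 32)
Step 3 - feedback reduction of B1, (B2*(B3+B4+B5)) gives (9*s^6 + 9*s^5 - 115*s^4 + 83*s^3 + 158*s^2 - 176*s + 32)/(9*s^6 - 6*s^5 - 131*s^4 + 271*s^3 + 33*s^2 - 276*s + 72)
Step 3 gives the fully reduced T(s), with no common factor left to cancel. The denominator's leading coefficient is 9, so divide each of its coefficients by 9 to get the monic form.

Hence the answer: s^6 - 2*s^5/3 - 131*s^4/9 + 271*s^3/9 + 11*s^2/3 - 92*s/3 + 8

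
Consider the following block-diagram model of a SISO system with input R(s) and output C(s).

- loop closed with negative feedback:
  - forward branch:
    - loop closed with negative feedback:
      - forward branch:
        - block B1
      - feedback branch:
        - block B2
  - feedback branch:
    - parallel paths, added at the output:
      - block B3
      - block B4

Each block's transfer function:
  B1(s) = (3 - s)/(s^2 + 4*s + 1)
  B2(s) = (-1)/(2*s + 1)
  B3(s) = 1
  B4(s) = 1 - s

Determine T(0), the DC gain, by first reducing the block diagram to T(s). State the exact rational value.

1. apply the feedback formula to B1, B2: (-2*s^2 + 5*s + 3)/(2*s^3 + 9*s^2 + 7*s - 2)
2. sum the parallel branches B3, B4: 2 - s
3. feedback reduction of [B1/(1+B1*B2)], (B3+B4): (-2*s^2 + 5*s + 3)/(4*s^3 + 14*s + 4)
Evaluating the step-3 result (the overall T(s)) at s = 0 gives T(0) = 3/4.

Hence the answer: 3/4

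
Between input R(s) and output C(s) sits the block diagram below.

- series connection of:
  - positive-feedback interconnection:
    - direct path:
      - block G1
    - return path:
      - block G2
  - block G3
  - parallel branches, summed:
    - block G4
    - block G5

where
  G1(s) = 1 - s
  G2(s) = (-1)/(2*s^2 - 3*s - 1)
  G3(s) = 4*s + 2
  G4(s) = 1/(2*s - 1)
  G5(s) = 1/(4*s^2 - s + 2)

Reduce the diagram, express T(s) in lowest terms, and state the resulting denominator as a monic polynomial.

The answer is s^5 - 11*s^4/4 + 17*s^3/8 - 3*s^2/2 + s/2.

Reasoning:
(1) apply the feedback formula to G1, G2 -> (-2*s^3 + 5*s^2 - 2*s - 1)/(2*s^2 - 4*s)
(2) sum the parallel branches G4, G5 -> (4*s^2 + s + 1)/(8*s^3 - 6*s^2 + 5*s - 2)
(3) reduce the series chain [G1/(1-G1*G2)], G3, (G4+G5) -> (-16*s^6 + 28*s^5 + 8*s^4 - 7*s^3 - 7*s^2 - 5*s - 1)/(8*s^5 - 22*s^4 + 17*s^3 - 12*s^2 + 4*s)
That last expression is T(s), already simplified. Scaling its denominator by 1/8 (the reciprocal of the leading coefficient) yields the monic denominator.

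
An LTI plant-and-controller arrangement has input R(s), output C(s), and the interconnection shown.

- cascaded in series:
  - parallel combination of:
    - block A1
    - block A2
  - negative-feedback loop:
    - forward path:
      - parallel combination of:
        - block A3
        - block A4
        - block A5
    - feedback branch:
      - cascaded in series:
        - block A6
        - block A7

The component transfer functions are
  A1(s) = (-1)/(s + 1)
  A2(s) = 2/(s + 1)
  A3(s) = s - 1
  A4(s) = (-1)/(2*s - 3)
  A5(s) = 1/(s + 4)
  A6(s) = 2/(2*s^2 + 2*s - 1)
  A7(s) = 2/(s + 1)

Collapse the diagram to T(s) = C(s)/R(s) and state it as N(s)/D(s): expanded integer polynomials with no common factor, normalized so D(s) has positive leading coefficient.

(1) add A1, A2 (parallel) gives 1/(s + 1)
(2) combine A3, A4, A5 in parallel gives (2*s^3 + 3*s^2 - 16*s + 5)/(2*s^2 + 5*s - 12)
(3) cascade A6, A7 gives 4/(2*s^3 + 4*s^2 + s - 1)
(4) feedback reduction of (A3+A4+A5), (A6*A7) gives (4*s^6 + 14*s^5 - 18*s^4 - 53*s^3 + s^2 + 21*s - 5)/(4*s^5 + 18*s^4 + 6*s^3 - 33*s^2 - 81*s + 32)
(5) series reduction of (A1+A2), [(A3+A4+A5)/(1+(A3+A4+A5)*(A6*A7))] - this is the overall T(s), already in the required normalized form

Hence the answer: (4*s^5 + 10*s^4 - 28*s^3 - 25*s^2 + 26*s - 5)/(4*s^5 + 18*s^4 + 6*s^3 - 33*s^2 - 81*s + 32)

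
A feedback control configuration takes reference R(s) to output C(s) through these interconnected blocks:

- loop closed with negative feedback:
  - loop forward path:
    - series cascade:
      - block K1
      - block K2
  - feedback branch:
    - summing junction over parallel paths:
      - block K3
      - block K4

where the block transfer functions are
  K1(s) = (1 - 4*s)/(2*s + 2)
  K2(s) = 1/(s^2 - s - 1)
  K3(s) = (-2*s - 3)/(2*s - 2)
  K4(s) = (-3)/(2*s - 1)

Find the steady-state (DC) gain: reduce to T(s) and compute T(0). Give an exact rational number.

(1) cascade K1, K2 = (1 - 4*s)/(2*s^3 - 4*s - 2)
(2) combine K3, K4 in parallel = (-4*s^2 - 10*s + 9)/(4*s^2 - 6*s + 2)
(3) collapse the loop ((K1*K2) forward, (K3+K4) return) = (-16*s^3 + 28*s^2 - 14*s + 2)/(8*s^5 - 12*s^4 + 4*s^3 + 52*s^2 - 42*s + 5)
DC gain: substitute s = 0 into T(s) from step 3: T(0) = 2/5.

Therefore the answer is 2/5.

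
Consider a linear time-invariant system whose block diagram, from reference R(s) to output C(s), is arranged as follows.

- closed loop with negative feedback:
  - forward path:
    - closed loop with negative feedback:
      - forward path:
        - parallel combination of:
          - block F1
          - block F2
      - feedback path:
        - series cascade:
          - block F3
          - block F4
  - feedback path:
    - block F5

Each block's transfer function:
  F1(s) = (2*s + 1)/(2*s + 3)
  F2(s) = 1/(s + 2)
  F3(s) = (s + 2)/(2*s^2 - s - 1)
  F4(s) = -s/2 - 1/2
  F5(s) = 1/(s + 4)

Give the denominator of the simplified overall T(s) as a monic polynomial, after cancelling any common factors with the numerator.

Answer: s^5 + 43*s^4/6 + 22*s^3/3 - 149*s^2/6 - 133*s/3 - 49/3

Working:
1. parallel reduction of F1, F2: (2*s^2 + 7*s + 5)/(2*s^2 + 7*s + 6)
2. multiply F3, F4 (series): (-s^2 - 3*s - 2)/(4*s^2 - 2*s - 2)
3. reduce the feedback loop with forward (F1+F2) and return (F3*F4): (8*s^4 + 24*s^3 + 2*s^2 - 24*s - 10)/(6*s^4 + 11*s^3 - 24*s^2 - 55*s - 22)
4. feedback reduction of [(F1+F2)/(1+(F1+F2)*(F3*F4))], F5: (8*s^5 + 56*s^4 + 98*s^3 - 16*s^2 - 106*s - 40)/(6*s^5 + 43*s^4 + 44*s^3 - 149*s^2 - 266*s - 98)
Step 4 gives the fully reduced T(s), with no common factor left to cancel. The denominator's leading coefficient is 6, so divide each of its coefficients by 6 to get the monic form.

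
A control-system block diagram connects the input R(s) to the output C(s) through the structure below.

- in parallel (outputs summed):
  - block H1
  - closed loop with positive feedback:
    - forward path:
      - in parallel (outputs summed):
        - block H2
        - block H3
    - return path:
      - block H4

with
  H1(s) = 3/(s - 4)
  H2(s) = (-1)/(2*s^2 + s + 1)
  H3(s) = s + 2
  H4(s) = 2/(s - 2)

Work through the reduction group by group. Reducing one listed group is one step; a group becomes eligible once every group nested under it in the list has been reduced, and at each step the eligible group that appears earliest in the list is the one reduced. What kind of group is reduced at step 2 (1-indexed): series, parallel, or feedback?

Reducing step by step:

Step 1 - parallel reduction of H2, H3
Step 2 - reduce the feedback loop with forward (H2+H3) and return H4
Step 3 - sum the parallel branches H1, [(H2+H3)/(1-(H2+H3)*H4)]
So the answer for step 2 is feedback.

Answer: feedback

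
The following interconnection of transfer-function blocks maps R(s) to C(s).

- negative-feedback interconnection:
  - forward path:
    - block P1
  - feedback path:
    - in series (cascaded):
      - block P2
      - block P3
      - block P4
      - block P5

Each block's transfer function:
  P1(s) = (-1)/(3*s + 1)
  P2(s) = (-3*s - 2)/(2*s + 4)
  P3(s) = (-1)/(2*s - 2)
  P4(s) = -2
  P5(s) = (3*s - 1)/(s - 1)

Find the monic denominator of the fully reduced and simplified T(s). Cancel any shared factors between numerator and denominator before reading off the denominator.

First reduce the diagram to T(s).

[1] series reduction of P2, P3, P4, P5 = (-9*s^2 - 3*s + 2)/(2*s^3 - 6*s + 4)
[2] reduce the feedback loop with forward P1 and return (P2*P3*P4*P5) = (-2*s^3 + 6*s - 4)/(6*s^4 + 2*s^3 - 9*s^2 + 9*s + 2)
That last expression is T(s), already simplified. Scaling its denominator by 1/6 (the reciprocal of the leading coefficient) yields the monic denominator.

Answer: s^4 + s^3/3 - 3*s^2/2 + 3*s/2 + 1/3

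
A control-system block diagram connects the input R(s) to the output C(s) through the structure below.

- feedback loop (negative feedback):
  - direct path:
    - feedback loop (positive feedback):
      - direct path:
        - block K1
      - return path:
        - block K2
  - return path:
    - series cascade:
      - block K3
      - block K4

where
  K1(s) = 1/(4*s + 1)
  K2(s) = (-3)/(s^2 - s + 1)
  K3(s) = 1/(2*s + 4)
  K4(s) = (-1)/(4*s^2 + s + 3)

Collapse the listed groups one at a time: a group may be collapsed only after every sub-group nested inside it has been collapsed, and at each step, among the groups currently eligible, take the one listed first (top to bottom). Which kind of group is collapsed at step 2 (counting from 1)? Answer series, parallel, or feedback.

(1) apply the feedback formula to K1, K2
(2) combine K3, K4 in series
(3) close the feedback loop around [K1/(1-K1*K2)], (K3*K4)
Step 2 collapses a series group.

Therefore the answer is series.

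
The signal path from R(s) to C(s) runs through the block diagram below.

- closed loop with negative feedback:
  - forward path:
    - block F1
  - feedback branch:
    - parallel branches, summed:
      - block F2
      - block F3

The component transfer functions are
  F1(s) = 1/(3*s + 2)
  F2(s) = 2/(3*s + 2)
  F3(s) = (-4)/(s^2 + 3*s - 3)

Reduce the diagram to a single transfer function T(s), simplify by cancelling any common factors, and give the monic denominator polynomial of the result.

Step 1: combine F2, F3 in parallel gives (2*s^2 - 6*s - 14)/(3*s^3 + 11*s^2 - 3*s - 6)
Step 2: collapse the loop (F1 forward, (F2+F3) return) gives (3*s^3 + 11*s^2 - 3*s - 6)/(9*s^4 + 39*s^3 + 15*s^2 - 30*s - 26)
No further cancellation is possible in the step-2 result, so that is T(s). Its denominator becomes monic after dividing by the leading coefficient 9.

Final answer: s^4 + 13*s^3/3 + 5*s^2/3 - 10*s/3 - 26/9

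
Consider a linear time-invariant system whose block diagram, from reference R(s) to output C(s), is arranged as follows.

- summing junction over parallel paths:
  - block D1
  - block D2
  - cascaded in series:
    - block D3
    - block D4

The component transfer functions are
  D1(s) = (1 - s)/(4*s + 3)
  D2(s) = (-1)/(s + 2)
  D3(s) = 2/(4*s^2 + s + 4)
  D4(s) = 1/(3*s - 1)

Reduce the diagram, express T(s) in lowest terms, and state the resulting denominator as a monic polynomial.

Step 1: combine D3, D4 in series = 2/(12*s^3 - s^2 + 11*s - 4)
Step 2: reduce the parallel group D1, D2, (D3*D4) = (-12*s^5 - 59*s^4 - 18*s^3 - 42*s^2 + 31*s + 16)/(48*s^5 + 128*s^4 + 105*s^3 + 99*s^2 + 22*s - 24)
That last expression is T(s), already simplified. Scaling its denominator by 1/48 (the reciprocal of the leading coefficient) yields the monic denominator.

Final answer: s^5 + 8*s^4/3 + 35*s^3/16 + 33*s^2/16 + 11*s/24 - 1/2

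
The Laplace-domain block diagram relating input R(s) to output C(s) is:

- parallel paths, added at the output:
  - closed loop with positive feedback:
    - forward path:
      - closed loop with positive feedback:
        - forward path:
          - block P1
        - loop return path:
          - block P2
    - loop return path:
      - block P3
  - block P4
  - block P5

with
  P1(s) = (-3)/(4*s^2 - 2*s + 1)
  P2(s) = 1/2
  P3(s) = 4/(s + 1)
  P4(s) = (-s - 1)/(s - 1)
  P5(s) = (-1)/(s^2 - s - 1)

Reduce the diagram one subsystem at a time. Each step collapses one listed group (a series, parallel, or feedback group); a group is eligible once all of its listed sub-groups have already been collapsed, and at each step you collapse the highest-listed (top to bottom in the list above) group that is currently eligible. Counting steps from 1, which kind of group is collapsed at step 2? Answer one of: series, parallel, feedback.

The answer is feedback.

Reasoning:
(1) reduce the feedback loop with forward P1 and return P2
(2) apply the feedback formula to [P1/(1-P1*P2)], P3
(3) combine [[P1/(1-P1*P2)]/(1-[P1/(1-P1*P2)]*P3)], P4, P5 in parallel
The group at step 2 is a feedback group.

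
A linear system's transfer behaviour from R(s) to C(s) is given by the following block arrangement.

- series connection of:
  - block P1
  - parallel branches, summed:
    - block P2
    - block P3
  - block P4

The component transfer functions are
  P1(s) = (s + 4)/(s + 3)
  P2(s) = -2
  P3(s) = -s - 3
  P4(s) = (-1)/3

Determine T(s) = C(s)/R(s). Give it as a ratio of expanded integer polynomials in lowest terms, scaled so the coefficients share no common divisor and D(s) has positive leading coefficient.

Reducing step by step:

1. add P2, P3 (parallel) -> -s - 5
2. combine P1, (P2+P3), P4 in series - this is the overall T(s), already in the required normalized form

Answer: (s^2 + 9*s + 20)/(3*s + 9)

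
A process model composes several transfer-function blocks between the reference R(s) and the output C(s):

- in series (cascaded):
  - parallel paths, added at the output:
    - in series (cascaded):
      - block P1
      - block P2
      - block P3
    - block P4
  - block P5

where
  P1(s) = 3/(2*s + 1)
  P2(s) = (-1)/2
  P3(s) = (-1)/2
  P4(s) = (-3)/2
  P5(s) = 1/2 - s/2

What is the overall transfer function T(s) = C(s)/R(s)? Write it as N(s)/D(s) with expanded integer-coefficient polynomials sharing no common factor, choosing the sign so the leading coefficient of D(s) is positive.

Step 1: series reduction of P1, P2, P3, giving 3/(8*s + 4)
Step 2: combine (P1*P2*P3), P4 in parallel, giving (-12*s - 3)/(8*s + 4)
Step 3: series reduction of ((P1*P2*P3)+P4), P5, giving the overall T(s)

Final answer: (12*s^2 - 9*s - 3)/(16*s + 8)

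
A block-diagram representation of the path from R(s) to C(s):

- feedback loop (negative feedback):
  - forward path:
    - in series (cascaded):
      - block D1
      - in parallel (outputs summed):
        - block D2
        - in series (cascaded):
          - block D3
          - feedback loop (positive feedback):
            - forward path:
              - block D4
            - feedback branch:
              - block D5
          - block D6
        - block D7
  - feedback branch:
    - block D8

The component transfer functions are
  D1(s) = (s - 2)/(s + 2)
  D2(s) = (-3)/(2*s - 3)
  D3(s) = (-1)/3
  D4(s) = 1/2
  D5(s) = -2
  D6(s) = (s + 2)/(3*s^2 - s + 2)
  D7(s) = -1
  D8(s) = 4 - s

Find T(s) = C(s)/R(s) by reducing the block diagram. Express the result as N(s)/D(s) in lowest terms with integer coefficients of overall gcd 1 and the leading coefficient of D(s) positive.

Step 1: collapse the loop (D4 forward, D5 return) -> 1/4
Step 2: multiply D3, [D4/(1-D4*D5)], D6 (series) -> (-s - 2)/(36*s^2 - 12*s + 24)
Step 3: parallel reduction of D2, (D3*[D4/(1-D4*D5)]*D6), D7 -> (-72*s^3 + 22*s^2 - 49*s + 6)/(72*s^3 - 132*s^2 + 84*s - 72)
Step 4: cascade D1, (D2+(D3*[D4/(1-D4*D5)]*D6)+D7) -> (-72*s^4 + 166*s^3 - 93*s^2 + 104*s - 12)/(72*s^4 + 12*s^3 - 180*s^2 + 96*s - 144)
Step 5: close the feedback loop around (D1*(D2+(D3*[D4/(1-D4*D5)]*D6)+D7)), D8; the result is T(s) itself (integer coefficients, no common factor, positive leading denominator coefficient)

Answer: (-72*s^4 + 166*s^3 - 93*s^2 + 104*s - 12)/(72*s^5 - 382*s^4 + 769*s^3 - 656*s^2 + 524*s - 192)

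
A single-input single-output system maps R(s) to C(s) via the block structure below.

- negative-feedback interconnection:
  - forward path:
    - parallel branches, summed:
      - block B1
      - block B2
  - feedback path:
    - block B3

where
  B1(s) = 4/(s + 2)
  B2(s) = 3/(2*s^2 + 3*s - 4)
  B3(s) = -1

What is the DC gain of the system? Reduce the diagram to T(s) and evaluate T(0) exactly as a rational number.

The answer is -5.

Reasoning:
Step 1: combine B1, B2 in parallel: (8*s^2 + 15*s - 10)/(2*s^3 + 7*s^2 + 2*s - 8)
Step 2: apply the feedback formula to (B1+B2), B3: (8*s^2 + 15*s - 10)/(2*s^3 - s^2 - 13*s + 2)
DC gain: substitute s = 0 into T(s) from step 2: T(0) = -10/2 = -5.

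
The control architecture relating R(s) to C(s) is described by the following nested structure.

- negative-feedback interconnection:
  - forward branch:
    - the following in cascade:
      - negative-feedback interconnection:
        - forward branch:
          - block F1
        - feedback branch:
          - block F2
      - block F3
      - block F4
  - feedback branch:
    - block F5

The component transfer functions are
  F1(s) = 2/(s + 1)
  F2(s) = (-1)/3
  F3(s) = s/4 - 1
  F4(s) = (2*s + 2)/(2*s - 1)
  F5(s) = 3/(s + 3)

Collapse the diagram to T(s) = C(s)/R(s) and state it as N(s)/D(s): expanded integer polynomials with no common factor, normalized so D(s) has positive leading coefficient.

[1] feedback reduction of F1, F2; result 6/(3*s + 1)
[2] series reduction of [F1/(1+F1*F2)], F3, F4; result (3*s^2 - 9*s - 12)/(6*s^2 - s - 1)
[3] reduce the feedback loop with forward ([F1/(1+F1*F2)]*F3*F4) and return F5, which is the overall transfer function T(s) = C(s)/R(s) in lowest terms

Final answer: (3*s^3 - 39*s - 36)/(6*s^3 + 26*s^2 - 31*s - 39)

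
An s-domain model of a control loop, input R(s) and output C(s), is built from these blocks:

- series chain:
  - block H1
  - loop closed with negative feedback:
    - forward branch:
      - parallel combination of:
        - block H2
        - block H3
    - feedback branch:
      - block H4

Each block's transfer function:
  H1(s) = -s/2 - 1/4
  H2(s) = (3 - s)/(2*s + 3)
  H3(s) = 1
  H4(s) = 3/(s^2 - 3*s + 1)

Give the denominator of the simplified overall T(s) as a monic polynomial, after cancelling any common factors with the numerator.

Step 1. add H2, H3 (parallel): (s + 6)/(2*s + 3)
Step 2. apply the feedback formula to (H2+H3), H4: (s^3 + 3*s^2 - 17*s + 6)/(2*s^3 - 3*s^2 - 4*s + 21)
Step 3. multiply H1, [(H2+H3)/(1+(H2+H3)*H4)] (series): (-2*s^4 - 7*s^3 + 31*s^2 + 5*s - 6)/(8*s^3 - 12*s^2 - 16*s + 84)
T(s) is the step-3 result (common factors already cancelled). Leading coefficient of the denominator: 8. Divide through by 8 for the monic polynomial.

Final answer: s^3 - 3*s^2/2 - 2*s + 21/2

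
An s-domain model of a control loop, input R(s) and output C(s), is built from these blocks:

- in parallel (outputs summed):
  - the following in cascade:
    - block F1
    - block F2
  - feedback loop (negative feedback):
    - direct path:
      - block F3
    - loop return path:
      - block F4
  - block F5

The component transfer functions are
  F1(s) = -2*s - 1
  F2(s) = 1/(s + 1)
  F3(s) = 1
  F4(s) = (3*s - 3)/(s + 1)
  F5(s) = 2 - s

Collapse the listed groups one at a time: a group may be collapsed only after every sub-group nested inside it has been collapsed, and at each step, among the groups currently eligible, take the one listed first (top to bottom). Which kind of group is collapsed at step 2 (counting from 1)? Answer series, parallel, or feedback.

Step 1: reduce the series chain F1, F2
Step 2: collapse the loop (F3 forward, F4 return)
Step 3: sum the parallel branches (F1*F2), [F3/(1+F3*F4)], F5
At step 2 the group reduced is feedback.

Therefore the answer is feedback.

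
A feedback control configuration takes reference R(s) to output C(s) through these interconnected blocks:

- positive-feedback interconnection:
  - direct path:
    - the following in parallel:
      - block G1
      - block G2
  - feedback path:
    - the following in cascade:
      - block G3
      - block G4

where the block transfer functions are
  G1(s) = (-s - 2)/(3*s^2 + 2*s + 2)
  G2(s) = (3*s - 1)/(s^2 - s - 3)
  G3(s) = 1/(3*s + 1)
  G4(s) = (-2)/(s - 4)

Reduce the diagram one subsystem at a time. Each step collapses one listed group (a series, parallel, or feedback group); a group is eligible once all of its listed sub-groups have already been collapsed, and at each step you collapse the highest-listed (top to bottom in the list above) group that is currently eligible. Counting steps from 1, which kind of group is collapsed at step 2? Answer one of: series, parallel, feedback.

[1] add G1, G2 (parallel)
[2] series reduction of G3, G4
[3] feedback reduction of (G1+G2), (G3*G4)
The group at step 2 is a series group.

Answer: series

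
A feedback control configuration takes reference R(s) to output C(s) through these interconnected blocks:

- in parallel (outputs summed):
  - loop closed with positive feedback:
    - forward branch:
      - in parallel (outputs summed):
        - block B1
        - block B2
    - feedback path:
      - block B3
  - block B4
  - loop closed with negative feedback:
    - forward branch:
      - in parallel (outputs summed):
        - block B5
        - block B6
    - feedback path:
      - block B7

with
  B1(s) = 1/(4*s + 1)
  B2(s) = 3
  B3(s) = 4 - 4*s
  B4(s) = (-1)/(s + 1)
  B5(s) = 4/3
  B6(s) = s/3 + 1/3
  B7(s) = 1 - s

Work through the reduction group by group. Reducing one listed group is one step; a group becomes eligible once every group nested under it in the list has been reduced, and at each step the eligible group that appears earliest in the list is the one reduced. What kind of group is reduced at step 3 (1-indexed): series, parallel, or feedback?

[1] sum the parallel branches B1, B2
[2] feedback reduction of (B1+B2), B3
[3] parallel reduction of B5, B6
[4] reduce the feedback loop with forward (B5+B6) and return B7
[5] sum the parallel branches [(B1+B2)/(1-(B1+B2)*B3)], B4, [(B5+B6)/(1+(B5+B6)*B7)]
Step 3 collapses a parallel group.

Hence the answer: parallel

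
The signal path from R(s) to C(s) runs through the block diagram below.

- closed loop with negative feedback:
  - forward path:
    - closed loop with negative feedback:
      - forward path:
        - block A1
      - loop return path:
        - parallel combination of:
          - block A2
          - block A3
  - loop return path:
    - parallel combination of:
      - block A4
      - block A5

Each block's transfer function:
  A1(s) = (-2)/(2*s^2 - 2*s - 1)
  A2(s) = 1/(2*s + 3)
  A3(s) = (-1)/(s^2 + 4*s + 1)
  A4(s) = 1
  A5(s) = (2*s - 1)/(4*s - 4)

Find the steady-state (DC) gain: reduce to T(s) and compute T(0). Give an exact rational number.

The answer is 12/13.

Reasoning:
1. reduce the parallel group A2, A3 gives (s^2 + 2*s - 2)/(2*s^3 + 11*s^2 + 14*s + 3)
2. close the feedback loop around A1, (A2+A3) gives (-4*s^3 - 22*s^2 - 28*s - 6)/(4*s^5 + 18*s^4 + 4*s^3 - 35*s^2 - 24*s + 1)
3. reduce the parallel group A4, A5 gives (6*s - 5)/(4*s - 4)
4. apply the feedback formula to [A1/(1+A1*(A2+A3))], (A4+A5) gives (-8*s^4 - 36*s^3 - 12*s^2 + 44*s + 12)/(8*s^6 + 28*s^5 - 40*s^4 - 134*s^3 - 7*s^2 + 102*s + 13)
Evaluating the step-4 result (the overall T(s)) at s = 0 gives T(0) = 12/13.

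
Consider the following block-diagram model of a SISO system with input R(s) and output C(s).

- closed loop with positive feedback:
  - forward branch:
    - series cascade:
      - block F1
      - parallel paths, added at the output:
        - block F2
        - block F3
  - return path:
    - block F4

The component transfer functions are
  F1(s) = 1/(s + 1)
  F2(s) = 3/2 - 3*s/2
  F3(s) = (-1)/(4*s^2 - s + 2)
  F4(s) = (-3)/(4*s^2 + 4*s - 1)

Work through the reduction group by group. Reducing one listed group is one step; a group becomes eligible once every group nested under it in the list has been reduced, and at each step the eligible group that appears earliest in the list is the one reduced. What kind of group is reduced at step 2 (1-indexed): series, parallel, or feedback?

(1) reduce the parallel group F2, F3
(2) cascade F1, (F2+F3)
(3) feedback reduction of (F1*(F2+F3)), F4
Step 2 collapses a series group.

Hence the answer: series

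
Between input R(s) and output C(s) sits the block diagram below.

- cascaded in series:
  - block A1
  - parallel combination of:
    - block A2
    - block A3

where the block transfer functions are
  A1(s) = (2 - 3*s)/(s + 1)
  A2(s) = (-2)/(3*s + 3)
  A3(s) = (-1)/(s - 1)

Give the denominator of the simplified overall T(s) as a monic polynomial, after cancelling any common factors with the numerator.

Step 1. reduce the parallel group A2, A3 = (-5*s - 1)/(3*s^2 - 3)
Step 2. cascade A1, (A2+A3) = (15*s^2 - 7*s - 2)/(3*s^3 + 3*s^2 - 3*s - 3)
T(s) is the step-2 result (common factors already cancelled). Leading coefficient of the denominator: 3. Divide through by 3 for the monic polynomial.

Final answer: s^3 + s^2 - s - 1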